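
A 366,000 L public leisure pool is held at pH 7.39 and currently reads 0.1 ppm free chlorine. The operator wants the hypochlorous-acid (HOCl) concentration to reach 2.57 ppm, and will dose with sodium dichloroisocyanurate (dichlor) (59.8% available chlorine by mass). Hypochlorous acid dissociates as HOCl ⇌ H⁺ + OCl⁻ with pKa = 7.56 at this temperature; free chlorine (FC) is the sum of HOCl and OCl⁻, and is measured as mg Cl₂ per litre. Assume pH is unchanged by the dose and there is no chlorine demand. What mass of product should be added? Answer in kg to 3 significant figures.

2.58 kg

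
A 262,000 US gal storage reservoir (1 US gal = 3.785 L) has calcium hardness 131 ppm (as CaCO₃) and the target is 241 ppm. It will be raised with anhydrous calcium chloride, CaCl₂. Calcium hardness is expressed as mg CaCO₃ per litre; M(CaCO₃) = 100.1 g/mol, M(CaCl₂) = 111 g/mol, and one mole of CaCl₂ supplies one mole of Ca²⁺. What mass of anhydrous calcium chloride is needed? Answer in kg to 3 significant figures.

Volume: 262,000 US gal × 3.785 L/gal = 991,670 L.
Hardness to add: (241 − 131) = 110 mg/L as CaCO₃ × 991,670 L = 109,100 g as CaCO₃.
Moles of Ca²⁺ (1 mol Ca²⁺ ≡ 1 mol CaCO₃): 109,100 / 100.1 g/mol = 1090 mol.
Mass of CaCl₂: 1090 × 111 = 121,000 g.

121 kg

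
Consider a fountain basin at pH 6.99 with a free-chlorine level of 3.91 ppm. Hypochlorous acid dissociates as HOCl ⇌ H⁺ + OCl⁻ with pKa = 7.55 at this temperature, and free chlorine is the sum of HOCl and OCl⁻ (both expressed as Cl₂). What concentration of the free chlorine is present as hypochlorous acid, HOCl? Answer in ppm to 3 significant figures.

[OCl⁻]/[HOCl] = 10^(pH − pKa) = 10^(6.99 − 7.55) = 10^-0.56 = 0.2754.
Fraction as HOCl = 1 / (1 + 0.2754) = 0.7841.
HOCl = 0.7841 × 3.91 ppm = 3.066 ppm.

3.07 ppm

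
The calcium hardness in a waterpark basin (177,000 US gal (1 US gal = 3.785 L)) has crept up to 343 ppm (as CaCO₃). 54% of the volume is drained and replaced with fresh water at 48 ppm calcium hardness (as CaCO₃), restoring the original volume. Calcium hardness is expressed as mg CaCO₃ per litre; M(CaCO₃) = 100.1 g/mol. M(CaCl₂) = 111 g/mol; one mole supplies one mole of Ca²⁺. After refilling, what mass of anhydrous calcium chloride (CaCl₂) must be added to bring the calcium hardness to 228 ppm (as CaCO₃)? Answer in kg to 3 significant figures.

32.9 kg

Volume: 177,000 US gal × 3.785 L/gal = 669,945 L.
After draining 54% and refilling: 343 × 0.46 + 48 × 0.54 = 183.7 ppm.
Deficit to target: 228 − 183.7 = 44.3 mg/L.
As CaCO₃: 44.3 mg/L × 669,945 L = 29,680 g; ÷ 100.1 = 296.5 mol Ca²⁺.
Mass: 296.5 × 111 = 32,910 g.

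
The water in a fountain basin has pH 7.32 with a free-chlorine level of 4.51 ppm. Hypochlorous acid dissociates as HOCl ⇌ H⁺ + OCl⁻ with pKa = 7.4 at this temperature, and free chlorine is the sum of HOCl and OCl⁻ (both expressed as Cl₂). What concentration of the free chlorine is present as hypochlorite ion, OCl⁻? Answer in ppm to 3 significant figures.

[OCl⁻]/[HOCl] = 10^(pH − pKa) = 10^(7.32 − 7.4) = 10^-0.08 = 0.8318.
Fraction as HOCl = 1 / (1 + 0.8318) = 0.5459.
OCl⁻ = (1 − 0.5459) × 4.51 ppm = 2.048 ppm.

2.05 ppm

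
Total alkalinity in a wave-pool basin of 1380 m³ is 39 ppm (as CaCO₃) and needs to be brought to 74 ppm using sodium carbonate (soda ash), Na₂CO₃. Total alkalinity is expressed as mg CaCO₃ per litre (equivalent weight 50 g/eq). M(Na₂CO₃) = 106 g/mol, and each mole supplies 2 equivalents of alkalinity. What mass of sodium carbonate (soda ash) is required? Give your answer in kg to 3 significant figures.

Volume: 1380 m³ = 1,380,000 L.
Alkalinity to add: (74 − 39) = 35 mg/L as CaCO₃ × 1,380,000 L = 48,300 g as CaCO₃.
Equivalents: 48,300 g ÷ 50 g/eq = 966 eq.
Each mole of Na₂CO₃ supplies 2 eq, so 966 / 2 = 483 mol.
Mass: 483 mol × 106 g/mol = 51,200 g.

51.2 kg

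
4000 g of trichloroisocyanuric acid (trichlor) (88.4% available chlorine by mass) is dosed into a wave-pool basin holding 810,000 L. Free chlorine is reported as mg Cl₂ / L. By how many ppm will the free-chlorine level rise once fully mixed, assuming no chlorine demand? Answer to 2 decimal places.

Available chlorine delivered: 4000 g × 0.884 = 3536 g as Cl₂.
Concentration rise: 3536 g / 810,000 L = 4.365 mg/L = 4.37 ppm.

4.37 ppm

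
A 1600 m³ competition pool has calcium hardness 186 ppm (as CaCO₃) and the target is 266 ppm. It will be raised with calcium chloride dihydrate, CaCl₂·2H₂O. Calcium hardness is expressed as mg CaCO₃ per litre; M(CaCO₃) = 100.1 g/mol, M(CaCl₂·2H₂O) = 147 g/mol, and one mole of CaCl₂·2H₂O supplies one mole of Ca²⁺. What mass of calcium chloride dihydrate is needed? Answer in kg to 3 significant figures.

188 kg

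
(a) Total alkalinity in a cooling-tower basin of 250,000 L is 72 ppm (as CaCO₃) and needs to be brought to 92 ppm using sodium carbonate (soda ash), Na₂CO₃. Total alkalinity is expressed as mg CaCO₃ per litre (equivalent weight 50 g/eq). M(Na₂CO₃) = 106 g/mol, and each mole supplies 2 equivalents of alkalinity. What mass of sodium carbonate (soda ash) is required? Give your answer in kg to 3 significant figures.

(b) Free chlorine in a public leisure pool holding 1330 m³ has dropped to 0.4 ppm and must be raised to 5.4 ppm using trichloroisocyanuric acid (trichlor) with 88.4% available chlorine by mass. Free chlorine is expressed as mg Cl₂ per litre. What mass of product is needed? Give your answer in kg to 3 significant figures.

(a) 5.30 kg; (b) 7.52 kg

(a) Alkalinity to add: (92 − 72) = 20 mg/L as CaCO₃ × 250,000 L = 5000 g as CaCO₃.
(a) Equivalents: 5000 g ÷ 50 g/eq = 100 eq.
(a) Each mole of Na₂CO₃ supplies 2 eq, so 100 / 2 = 50 mol.
(a) Mass: 50 mol × 106 g/mol = 5300 g.

(b) Volume: 1330 m³ = 1,330,000 L.
(b) Chlorine deficit: 5.4 − 0.4 = 5 ppm = 5 mg/L as Cl₂.
(b) Cl₂ equivalent needed: 5 mg/L × 1,330,000 L = 6,650,000 mg = 6650 g.
(b) Product at 88.4% available chlorine: 6650 / 0.884 = 7523 g.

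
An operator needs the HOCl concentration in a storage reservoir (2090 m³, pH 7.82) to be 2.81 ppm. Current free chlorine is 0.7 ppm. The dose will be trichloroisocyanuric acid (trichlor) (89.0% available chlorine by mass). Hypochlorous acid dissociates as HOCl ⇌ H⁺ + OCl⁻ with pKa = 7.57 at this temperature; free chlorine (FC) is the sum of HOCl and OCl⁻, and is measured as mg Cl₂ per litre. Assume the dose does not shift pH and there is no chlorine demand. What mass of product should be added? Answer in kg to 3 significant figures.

Volume: 2090 m³ = 2,090,000 L.
[OCl⁻]/[HOCl] = 10^(pH − pKa) = 10^(7.82 − 7.57) = 1.778; fraction as HOCl = 1/(1 + 1.778) = 0.3599.
Free chlorine required for 2.81 ppm HOCl: 2.81 / 0.3599 = 7.807 ppm.
FC to add: 7.807 − 0.7 = 7.107 mg/L as Cl₂.
Cl₂ equivalent: 7.107 mg/L × 2,090,000 L = 14,850 g.
Product at 89.0% available Cl: 14,850 / 0.89 = 16,690 g.

16.7 kg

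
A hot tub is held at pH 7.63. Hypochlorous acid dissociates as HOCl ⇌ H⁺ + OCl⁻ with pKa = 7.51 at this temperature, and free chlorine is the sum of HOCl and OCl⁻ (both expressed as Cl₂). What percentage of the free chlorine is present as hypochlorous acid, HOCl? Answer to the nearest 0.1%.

[OCl⁻]/[HOCl] = 10^(pH − pKa) = 10^(7.63 − 7.51) = 10^0.12 = 1.318.
Fraction as HOCl = 1 / (1 + 1.318) = 0.4314.

43.1%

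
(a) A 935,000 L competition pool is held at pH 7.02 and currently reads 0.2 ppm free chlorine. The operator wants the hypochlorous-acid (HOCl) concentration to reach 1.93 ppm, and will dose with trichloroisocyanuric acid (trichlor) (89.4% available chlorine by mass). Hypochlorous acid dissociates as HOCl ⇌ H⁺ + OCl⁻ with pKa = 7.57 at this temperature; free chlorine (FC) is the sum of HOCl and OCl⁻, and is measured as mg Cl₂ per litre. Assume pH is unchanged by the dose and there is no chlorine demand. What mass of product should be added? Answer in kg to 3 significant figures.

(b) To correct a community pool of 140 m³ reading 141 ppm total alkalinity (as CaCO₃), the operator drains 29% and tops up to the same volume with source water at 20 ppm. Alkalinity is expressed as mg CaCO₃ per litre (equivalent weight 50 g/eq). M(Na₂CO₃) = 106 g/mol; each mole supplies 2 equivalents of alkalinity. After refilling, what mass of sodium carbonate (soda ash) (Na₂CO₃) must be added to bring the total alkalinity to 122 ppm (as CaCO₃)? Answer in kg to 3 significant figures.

(a) 2.38 kg; (b) 2.39 kg

(a) [OCl⁻]/[HOCl] = 10^(pH − pKa) = 10^(7.02 − 7.57) = 0.2818; fraction as HOCl = 1/(1 + 0.2818) = 0.7801.
(a) Free chlorine required for 1.93 ppm HOCl: 1.93 / 0.7801 = 2.474 ppm.
(a) FC to add: 2.474 − 0.2 = 2.274 mg/L as Cl₂.
(a) Cl₂ equivalent: 2.274 mg/L × 935,000 L = 2126 g.
(a) Product at 89.4% available Cl: 2126 / 0.894 = 2378 g.

(b) Volume: 140 m³ = 140,000 L.
(b) After draining 29% and refilling: 141 × 0.71 + 20 × 0.29 = 105.91 ppm.
(b) Deficit to target: 122 − 105.91 = 16.09 mg/L.
(b) As CaCO₃: 16.09 mg/L × 140,000 L = 2253 g; ÷ 50 g/eq ÷ 2 = 22.53 mol Na₂CO₃.
(b) Mass: 22.53 × 106 = 2388 g.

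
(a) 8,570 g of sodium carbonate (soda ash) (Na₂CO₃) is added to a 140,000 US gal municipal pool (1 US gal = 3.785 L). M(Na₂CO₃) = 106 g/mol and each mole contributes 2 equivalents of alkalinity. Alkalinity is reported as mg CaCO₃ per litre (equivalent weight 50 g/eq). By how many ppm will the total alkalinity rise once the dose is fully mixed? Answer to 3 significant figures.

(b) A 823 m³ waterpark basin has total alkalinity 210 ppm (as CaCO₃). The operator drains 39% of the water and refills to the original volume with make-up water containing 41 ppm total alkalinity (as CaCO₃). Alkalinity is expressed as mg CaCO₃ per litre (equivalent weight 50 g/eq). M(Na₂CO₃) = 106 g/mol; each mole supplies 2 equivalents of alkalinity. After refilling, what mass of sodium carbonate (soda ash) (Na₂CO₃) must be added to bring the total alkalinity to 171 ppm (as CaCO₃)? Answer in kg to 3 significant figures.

(a) Volume: 140,000 US gal × 3.785 L/gal = 529,900 L.
(a) Moles of Na₂CO₃: 8,570 g ÷ 106 g/mol = 80.85 mol → 161.7 eq of alkalinity.
(a) As CaCO₃: 161.7 eq × 50 g/eq = 8085 g.
(a) Rise: 8085 g / 529,900 L × 1000 = 15.26 mg/L.

(b) Volume: 823 m³ = 823,000 L.
(b) After draining 39% and refilling: 210 × 0.61 + 41 × 0.39 = 144.09 ppm.
(b) Deficit to target: 171 − 144.09 = 26.91 mg/L.
(b) As CaCO₃: 26.91 mg/L × 823,000 L = 22,150 g; ÷ 50 g/eq ÷ 2 = 221.5 mol Na₂CO₃.
(b) Mass: 221.5 × 106 = 23,480 g.

(a) 15.3 ppm; (b) 23.5 kg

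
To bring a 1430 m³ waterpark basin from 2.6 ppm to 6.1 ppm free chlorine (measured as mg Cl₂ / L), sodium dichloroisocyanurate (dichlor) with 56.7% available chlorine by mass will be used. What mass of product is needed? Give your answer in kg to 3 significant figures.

8.83 kg

Volume: 1430 m³ = 1,430,000 L.
Chlorine deficit: 6.1 − 2.6 = 3.5 ppm = 3.5 mg/L as Cl₂.
Cl₂ equivalent needed: 3.5 mg/L × 1,430,000 L = 5,005,000 mg = 5005 g.
Product at 56.7% available chlorine: 5005 / 0.567 = 8827 g.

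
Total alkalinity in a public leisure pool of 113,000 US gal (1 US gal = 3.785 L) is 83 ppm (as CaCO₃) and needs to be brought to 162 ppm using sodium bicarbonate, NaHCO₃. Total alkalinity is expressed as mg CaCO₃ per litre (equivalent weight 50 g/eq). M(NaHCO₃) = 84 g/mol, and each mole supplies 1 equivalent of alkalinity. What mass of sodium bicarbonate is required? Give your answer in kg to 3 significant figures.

56.8 kg

Volume: 113,000 US gal × 3.785 L/gal = 427,705 L.
Alkalinity to add: (162 − 83) = 79 mg/L as CaCO₃ × 427,705 L = 33,790 g as CaCO₃.
Equivalents: 33,790 g ÷ 50 g/eq = 675.8 eq.
NaHCO₃ supplies 1 eq per mole → 675.8 mol.
Mass: 675.8 mol × 84 g/mol = 56,770 g.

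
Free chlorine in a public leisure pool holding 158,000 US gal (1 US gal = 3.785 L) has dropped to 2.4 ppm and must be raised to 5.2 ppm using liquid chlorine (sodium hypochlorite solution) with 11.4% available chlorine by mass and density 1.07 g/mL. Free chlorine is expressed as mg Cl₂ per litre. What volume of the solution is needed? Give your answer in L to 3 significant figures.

13.7 L

Volume: 158,000 US gal × 3.785 L/gal = 598,030 L.
Chlorine deficit: 5.2 − 2.4 = 2.8 ppm = 2.8 mg/L as Cl₂.
Cl₂ equivalent needed: 2.8 mg/L × 598,030 L = 1,674,000 mg = 1674 g.
Product at 11.4% available chlorine: 1674 / 0.114 = 14,690 g.
Volume at density 1.07 g/mL: 14,690 g ÷ 1.07 g/mL = 13,730 mL.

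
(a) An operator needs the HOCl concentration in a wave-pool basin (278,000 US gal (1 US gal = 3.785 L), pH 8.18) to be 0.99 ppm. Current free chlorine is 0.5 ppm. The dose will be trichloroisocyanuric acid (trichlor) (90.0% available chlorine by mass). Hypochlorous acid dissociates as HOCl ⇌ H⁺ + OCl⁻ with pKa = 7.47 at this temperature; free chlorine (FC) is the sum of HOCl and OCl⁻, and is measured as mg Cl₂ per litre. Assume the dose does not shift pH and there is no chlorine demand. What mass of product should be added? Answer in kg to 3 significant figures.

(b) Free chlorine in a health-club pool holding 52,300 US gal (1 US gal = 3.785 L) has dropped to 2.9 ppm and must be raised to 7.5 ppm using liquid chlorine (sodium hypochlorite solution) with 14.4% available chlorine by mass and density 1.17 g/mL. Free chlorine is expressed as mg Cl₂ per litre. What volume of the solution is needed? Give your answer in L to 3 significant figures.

(a) Volume: 278,000 US gal × 3.785 L/gal = 1,052,230 L.
(a) [OCl⁻]/[HOCl] = 10^(pH − pKa) = 10^(8.18 − 7.47) = 5.129; fraction as HOCl = 1/(1 + 5.129) = 0.1632.
(a) Free chlorine required for 0.99 ppm HOCl: 0.99 / 0.1632 = 6.067 ppm.
(a) FC to add: 6.067 − 0.5 = 5.567 mg/L as Cl₂.
(a) Cl₂ equivalent: 5.567 mg/L × 1,052,230 L = 5858 g.
(a) Product at 90.0% available Cl: 5858 / 0.9 = 6509 g.

(b) Volume: 52,300 US gal × 3.785 L/gal = 197,956 L.
(b) Chlorine deficit: 7.5 − 2.9 = 4.6 ppm = 4.6 mg/L as Cl₂.
(b) Cl₂ equivalent needed: 4.6 mg/L × 197,956 L = 910,600 mg = 910.6 g.
(b) Product at 14.4% available chlorine: 910.6 / 0.144 = 6324 g.
(b) Volume at density 1.17 g/mL: 6324 g ÷ 1.17 g/mL = 5405 mL.

(a) 6.51 kg; (b) 5.40 L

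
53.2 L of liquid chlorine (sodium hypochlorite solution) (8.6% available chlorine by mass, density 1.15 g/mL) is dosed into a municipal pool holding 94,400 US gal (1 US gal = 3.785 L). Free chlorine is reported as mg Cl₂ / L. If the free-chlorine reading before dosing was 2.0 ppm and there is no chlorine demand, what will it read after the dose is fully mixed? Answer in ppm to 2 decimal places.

16.73 ppm

Volume: 94,400 US gal × 3.785 L/gal = 357,304 L.
Mass of solution: 53.2 L × 1000 mL/L × 1.15 g/mL = 61,180 g.
Available chlorine delivered: 61,180 g × 0.086 = 5261 g as Cl₂.
Concentration rise: 5261 g / 357,304 L = 14.73 mg/L = 14.73 ppm.
Final FC: 2.0 + 14.73 = 16.73 ppm.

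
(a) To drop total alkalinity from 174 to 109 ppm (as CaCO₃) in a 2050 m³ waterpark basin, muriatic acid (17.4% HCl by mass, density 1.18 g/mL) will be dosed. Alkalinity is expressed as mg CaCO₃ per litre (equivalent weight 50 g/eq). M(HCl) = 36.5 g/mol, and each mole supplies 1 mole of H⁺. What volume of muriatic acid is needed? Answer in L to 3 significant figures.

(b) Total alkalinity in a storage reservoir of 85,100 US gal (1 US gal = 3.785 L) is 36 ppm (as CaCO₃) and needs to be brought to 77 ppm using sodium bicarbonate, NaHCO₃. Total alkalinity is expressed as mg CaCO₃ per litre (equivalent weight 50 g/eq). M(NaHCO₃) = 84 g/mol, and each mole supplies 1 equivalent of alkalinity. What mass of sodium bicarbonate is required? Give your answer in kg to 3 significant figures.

(a) 474 L; (b) 22.2 kg

(a) Volume: 2050 m³ = 2,050,000 L.
(a) Alkalinity to neutralize: (174 − 109) = 65 mg/L as CaCO₃ × 2,050,000 L = 133,200 g as CaCO₃.
(a) Equivalents of H⁺ required: 133,200 ÷ 50 g/eq = 2665 eq = 2665 mol HCl.
(a) Mass of HCl: 2665 × 36.5 = 97,270 g.
(a) Mass of 17.4% solution: 97,270 / 0.174 = 559,000 g.
(a) Volume: 559,000 g ÷ 1.18 g/mL = 473,800 mL.

(b) Volume: 85,100 US gal × 3.785 L/gal = 322,104 L.
(b) Alkalinity to add: (77 − 36) = 41 mg/L as CaCO₃ × 322,104 L = 13,210 g as CaCO₃.
(b) Equivalents: 13,210 g ÷ 50 g/eq = 264.1 eq.
(b) NaHCO₃ supplies 1 eq per mole → 264.1 mol.
(b) Mass: 264.1 mol × 84 g/mol = 22,190 g.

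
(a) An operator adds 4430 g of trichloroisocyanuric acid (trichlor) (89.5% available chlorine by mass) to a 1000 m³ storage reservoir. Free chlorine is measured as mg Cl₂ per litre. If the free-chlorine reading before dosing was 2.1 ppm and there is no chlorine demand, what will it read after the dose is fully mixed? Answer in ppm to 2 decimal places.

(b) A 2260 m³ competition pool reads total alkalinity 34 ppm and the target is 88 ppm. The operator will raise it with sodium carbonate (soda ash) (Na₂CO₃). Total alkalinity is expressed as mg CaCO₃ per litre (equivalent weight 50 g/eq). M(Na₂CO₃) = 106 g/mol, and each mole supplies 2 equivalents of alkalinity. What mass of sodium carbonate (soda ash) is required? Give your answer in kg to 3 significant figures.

(a) 6.06 ppm; (b) 129 kg

(a) Volume: 1000 m³ = 1,000,000 L.
(a) Available chlorine delivered: 4430 g × 0.895 = 3965 g as Cl₂.
(a) Concentration rise: 3965 g / 1,000,000 L = 3.965 mg/L = 3.96 ppm.
(a) Final FC: 2.1 + 3.96 = 6.06 ppm.

(b) Volume: 2260 m³ = 2,260,000 L.
(b) Alkalinity to add: (88 − 34) = 54 mg/L as CaCO₃ × 2,260,000 L = 122,000 g as CaCO₃.
(b) Equivalents: 122,000 g ÷ 50 g/eq = 2441 eq.
(b) Each mole of Na₂CO₃ supplies 2 eq, so 2441 / 2 = 1220 mol.
(b) Mass: 1220 mol × 106 g/mol = 129,400 g.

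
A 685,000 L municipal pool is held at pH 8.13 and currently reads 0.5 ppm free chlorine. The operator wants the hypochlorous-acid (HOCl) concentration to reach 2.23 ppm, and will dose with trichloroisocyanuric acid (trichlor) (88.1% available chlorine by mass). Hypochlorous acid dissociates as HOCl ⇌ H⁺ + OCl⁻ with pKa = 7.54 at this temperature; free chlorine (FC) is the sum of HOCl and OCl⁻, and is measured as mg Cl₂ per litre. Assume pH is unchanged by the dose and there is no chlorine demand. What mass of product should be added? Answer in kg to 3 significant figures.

8.09 kg

[OCl⁻]/[HOCl] = 10^(pH − pKa) = 10^(8.13 − 7.54) = 3.89; fraction as HOCl = 1/(1 + 3.89) = 0.2045.
Free chlorine required for 2.23 ppm HOCl: 2.23 / 0.2045 = 10.91 ppm.
FC to add: 10.91 − 0.5 = 10.41 mg/L as Cl₂.
Cl₂ equivalent: 10.41 mg/L × 685,000 L = 7128 g.
Product at 88.1% available Cl: 7128 / 0.881 = 8091 g.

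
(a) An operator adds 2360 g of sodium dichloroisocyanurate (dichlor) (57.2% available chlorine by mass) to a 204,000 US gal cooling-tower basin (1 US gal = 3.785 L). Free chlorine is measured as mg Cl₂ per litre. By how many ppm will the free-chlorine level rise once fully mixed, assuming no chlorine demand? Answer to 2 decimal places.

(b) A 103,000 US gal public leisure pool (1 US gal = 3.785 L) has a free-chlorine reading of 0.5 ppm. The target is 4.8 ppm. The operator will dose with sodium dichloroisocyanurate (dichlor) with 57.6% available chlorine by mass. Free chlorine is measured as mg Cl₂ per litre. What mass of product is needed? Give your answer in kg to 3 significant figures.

(a) 1.75 ppm; (b) 2.91 kg

(a) Volume: 204,000 US gal × 3.785 L/gal = 772,140 L.
(a) Available chlorine delivered: 2360 g × 0.572 = 1350 g as Cl₂.
(a) Concentration rise: 1350 g / 772,140 L = 1.748 mg/L = 1.75 ppm.

(b) Volume: 103,000 US gal × 3.785 L/gal = 389,855 L.
(b) Chlorine deficit: 4.8 − 0.5 = 4.3 ppm = 4.3 mg/L as Cl₂.
(b) Cl₂ equivalent needed: 4.3 mg/L × 389,855 L = 1,676,000 mg = 1676 g.
(b) Product at 57.6% available chlorine: 1676 / 0.576 = 2910 g.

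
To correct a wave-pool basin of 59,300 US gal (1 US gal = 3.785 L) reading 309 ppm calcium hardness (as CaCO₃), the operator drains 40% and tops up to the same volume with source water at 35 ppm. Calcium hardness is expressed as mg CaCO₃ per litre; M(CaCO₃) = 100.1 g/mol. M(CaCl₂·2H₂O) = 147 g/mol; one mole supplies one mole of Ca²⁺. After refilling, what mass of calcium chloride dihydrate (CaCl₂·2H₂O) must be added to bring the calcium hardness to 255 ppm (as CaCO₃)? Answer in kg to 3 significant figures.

18.3 kg

Volume: 59,300 US gal × 3.785 L/gal = 224,450 L.
After draining 40% and refilling: 309 × 0.60 + 35 × 0.40 = 199.4 ppm.
Deficit to target: 255 − 199.4 = 55.6 mg/L.
As CaCO₃: 55.6 mg/L × 224,450 L = 12,480 g; ÷ 100.1 = 124.7 mol Ca²⁺.
Mass: 124.7 × 147 = 18,330 g.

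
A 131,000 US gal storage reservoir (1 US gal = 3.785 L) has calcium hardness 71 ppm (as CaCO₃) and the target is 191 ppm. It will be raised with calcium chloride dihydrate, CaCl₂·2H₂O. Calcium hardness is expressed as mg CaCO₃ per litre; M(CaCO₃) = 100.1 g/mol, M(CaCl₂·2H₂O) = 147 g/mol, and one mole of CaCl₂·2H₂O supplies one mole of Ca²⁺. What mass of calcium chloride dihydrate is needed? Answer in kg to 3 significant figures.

Volume: 131,000 US gal × 3.785 L/gal = 495,835 L.
Hardness to add: (191 − 71) = 120 mg/L as CaCO₃ × 495,835 L = 59,500 g as CaCO₃.
Moles of Ca²⁺ (1 mol Ca²⁺ ≡ 1 mol CaCO₃): 59,500 / 100.1 g/mol = 594.4 mol.
Mass of CaCl₂·2H₂O: 594.4 × 147 = 87,380 g.

87.4 kg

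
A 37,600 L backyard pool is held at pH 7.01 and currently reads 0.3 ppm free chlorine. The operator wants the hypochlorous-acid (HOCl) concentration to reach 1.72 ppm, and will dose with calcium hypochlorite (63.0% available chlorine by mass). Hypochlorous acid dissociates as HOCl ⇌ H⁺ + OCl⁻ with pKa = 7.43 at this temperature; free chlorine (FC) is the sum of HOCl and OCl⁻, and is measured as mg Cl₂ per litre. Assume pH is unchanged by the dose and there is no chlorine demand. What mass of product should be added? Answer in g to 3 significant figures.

124 g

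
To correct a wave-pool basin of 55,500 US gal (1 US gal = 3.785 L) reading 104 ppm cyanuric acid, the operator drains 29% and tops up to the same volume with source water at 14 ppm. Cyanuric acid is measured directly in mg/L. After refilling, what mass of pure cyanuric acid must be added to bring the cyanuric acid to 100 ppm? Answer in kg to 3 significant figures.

4.64 kg

Volume: 55,500 US gal × 3.785 L/gal = 210,068 L.
After draining 29% and refilling: 104 × 0.71 + 14 × 0.29 = 77.9 ppm.
Deficit to target: 100 − 77.9 = 22.1 mg/L.
Mass: 22.1 mg/L × 210,068 L = 4642 g cyanuric acid.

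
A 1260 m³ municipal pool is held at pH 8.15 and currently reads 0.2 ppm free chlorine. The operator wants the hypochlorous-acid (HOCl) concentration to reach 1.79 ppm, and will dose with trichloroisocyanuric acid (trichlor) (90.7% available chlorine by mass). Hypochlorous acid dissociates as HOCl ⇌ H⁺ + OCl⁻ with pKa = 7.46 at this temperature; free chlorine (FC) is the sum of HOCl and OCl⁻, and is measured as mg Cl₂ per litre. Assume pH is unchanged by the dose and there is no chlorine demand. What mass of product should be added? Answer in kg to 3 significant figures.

14.4 kg

Volume: 1260 m³ = 1,260,000 L.
[OCl⁻]/[HOCl] = 10^(pH − pKa) = 10^(8.15 − 7.46) = 4.898; fraction as HOCl = 1/(1 + 4.898) = 0.1696.
Free chlorine required for 1.79 ppm HOCl: 1.79 / 0.1696 = 10.56 ppm.
FC to add: 10.56 − 0.2 = 10.36 mg/L as Cl₂.
Cl₂ equivalent: 10.36 mg/L × 1,260,000 L = 13,050 g.
Product at 90.7% available Cl: 13,050 / 0.907 = 14,390 g.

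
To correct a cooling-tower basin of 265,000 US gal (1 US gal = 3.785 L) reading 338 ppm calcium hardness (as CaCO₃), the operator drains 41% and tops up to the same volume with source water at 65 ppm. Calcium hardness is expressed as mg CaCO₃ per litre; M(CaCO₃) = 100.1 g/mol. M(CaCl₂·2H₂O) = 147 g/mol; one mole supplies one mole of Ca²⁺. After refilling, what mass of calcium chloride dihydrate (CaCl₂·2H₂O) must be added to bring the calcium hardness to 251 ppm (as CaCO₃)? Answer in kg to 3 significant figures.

36.7 kg

Volume: 265,000 US gal × 3.785 L/gal = 1,003,025 L.
After draining 41% and refilling: 338 × 0.59 + 65 × 0.41 = 226.07 ppm.
Deficit to target: 251 − 226.07 = 24.93 mg/L.
As CaCO₃: 24.93 mg/L × 1,003,025 L = 25,010 g; ÷ 100.1 = 249.8 mol Ca²⁺.
Mass: 249.8 × 147 = 36,720 g.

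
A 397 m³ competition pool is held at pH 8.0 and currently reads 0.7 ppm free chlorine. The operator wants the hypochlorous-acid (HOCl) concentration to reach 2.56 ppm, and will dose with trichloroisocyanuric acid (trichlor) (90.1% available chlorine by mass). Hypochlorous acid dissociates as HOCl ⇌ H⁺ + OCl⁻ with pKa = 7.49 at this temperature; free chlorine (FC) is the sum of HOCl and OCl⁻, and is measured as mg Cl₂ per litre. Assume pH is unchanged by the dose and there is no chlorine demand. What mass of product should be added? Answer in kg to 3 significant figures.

4.47 kg

Volume: 397 m³ = 397,000 L.
[OCl⁻]/[HOCl] = 10^(pH − pKa) = 10^(8.0 − 7.49) = 3.236; fraction as HOCl = 1/(1 + 3.236) = 0.2361.
Free chlorine required for 2.56 ppm HOCl: 2.56 / 0.2361 = 10.84 ppm.
FC to add: 10.84 − 0.7 = 10.14 mg/L as Cl₂.
Cl₂ equivalent: 10.14 mg/L × 397,000 L = 4027 g.
Product at 90.1% available Cl: 4027 / 0.901 = 4470 g.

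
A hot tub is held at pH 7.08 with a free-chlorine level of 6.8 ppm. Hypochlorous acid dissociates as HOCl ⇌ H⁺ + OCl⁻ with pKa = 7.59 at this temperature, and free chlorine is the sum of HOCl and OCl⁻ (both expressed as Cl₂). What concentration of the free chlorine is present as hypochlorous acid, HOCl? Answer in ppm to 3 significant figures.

5.19 ppm

[OCl⁻]/[HOCl] = 10^(pH − pKa) = 10^(7.08 − 7.59) = 10^-0.51 = 0.309.
Fraction as HOCl = 1 / (1 + 0.309) = 0.7639.
HOCl = 0.7639 × 6.8 ppm = 5.195 ppm.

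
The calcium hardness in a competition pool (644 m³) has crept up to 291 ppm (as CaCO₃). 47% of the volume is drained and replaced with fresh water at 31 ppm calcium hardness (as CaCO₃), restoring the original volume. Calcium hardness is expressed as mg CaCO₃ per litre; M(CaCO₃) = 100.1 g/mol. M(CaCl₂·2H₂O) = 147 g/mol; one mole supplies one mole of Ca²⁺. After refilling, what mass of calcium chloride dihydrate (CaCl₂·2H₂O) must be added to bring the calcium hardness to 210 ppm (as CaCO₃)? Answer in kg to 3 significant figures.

Volume: 644 m³ = 644,000 L.
After draining 47% and refilling: 291 × 0.53 + 31 × 0.47 = 168.8 ppm.
Deficit to target: 210 − 168.8 = 41.2 mg/L.
As CaCO₃: 41.2 mg/L × 644,000 L = 26,530 g; ÷ 100.1 = 265.1 mol Ca²⁺.
Mass: 265.1 × 147 = 38,960 g.

39.0 kg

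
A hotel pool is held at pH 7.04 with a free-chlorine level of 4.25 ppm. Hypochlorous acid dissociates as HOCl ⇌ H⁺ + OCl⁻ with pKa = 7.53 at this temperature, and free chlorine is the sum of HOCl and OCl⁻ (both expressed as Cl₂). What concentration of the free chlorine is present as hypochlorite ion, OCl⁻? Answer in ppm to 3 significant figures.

[OCl⁻]/[HOCl] = 10^(pH − pKa) = 10^(7.04 − 7.53) = 10^-0.49 = 0.3236.
Fraction as HOCl = 1 / (1 + 0.3236) = 0.7555.
OCl⁻ = (1 − 0.7555) × 4.25 ppm = 1.039 ppm.

1.04 ppm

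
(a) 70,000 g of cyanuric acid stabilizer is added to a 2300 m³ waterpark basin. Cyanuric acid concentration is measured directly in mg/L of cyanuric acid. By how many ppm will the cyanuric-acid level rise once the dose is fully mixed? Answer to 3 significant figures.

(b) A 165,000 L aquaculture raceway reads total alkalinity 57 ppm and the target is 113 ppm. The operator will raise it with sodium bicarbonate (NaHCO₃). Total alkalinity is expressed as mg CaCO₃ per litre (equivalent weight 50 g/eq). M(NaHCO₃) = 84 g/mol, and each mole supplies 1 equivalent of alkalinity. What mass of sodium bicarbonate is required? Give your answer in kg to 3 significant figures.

(a) Volume: 2300 m³ = 2,300,000 L.
(a) Rise: 70,000 g / 2,300,000 L × 1000 = 30.43 mg/L.

(b) Alkalinity to add: (113 − 57) = 56 mg/L as CaCO₃ × 165,000 L = 9240 g as CaCO₃.
(b) Equivalents: 9240 g ÷ 50 g/eq = 184.8 eq.
(b) NaHCO₃ supplies 1 eq per mole → 184.8 mol.
(b) Mass: 184.8 mol × 84 g/mol = 15,520 g.

(a) 30.4 ppm; (b) 15.5 kg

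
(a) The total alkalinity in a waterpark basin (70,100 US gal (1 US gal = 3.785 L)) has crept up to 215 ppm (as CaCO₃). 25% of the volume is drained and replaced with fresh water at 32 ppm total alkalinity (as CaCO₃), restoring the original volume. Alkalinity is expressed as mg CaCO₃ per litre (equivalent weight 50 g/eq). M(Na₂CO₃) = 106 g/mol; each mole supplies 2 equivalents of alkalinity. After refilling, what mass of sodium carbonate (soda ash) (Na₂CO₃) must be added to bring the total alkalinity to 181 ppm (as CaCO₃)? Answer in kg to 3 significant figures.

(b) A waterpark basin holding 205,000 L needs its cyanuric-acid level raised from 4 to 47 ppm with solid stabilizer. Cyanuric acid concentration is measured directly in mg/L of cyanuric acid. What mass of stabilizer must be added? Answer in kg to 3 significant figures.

(a) Volume: 70,100 US gal × 3.785 L/gal = 265,328 L.
(a) After draining 25% and refilling: 215 × 0.75 + 32 × 0.25 = 169.25 ppm.
(a) Deficit to target: 181 − 169.25 = 11.75 mg/L.
(a) As CaCO₃: 11.75 mg/L × 265,328 L = 3118 g; ÷ 50 g/eq ÷ 2 = 31.18 mol Na₂CO₃.
(a) Mass: 31.18 × 106 = 3305 g.

(b) CYA to add: (47 − 4) = 43 mg/L × 205,000 L = 8815 g cyanuric acid.

(a) 3.30 kg; (b) 8.81 kg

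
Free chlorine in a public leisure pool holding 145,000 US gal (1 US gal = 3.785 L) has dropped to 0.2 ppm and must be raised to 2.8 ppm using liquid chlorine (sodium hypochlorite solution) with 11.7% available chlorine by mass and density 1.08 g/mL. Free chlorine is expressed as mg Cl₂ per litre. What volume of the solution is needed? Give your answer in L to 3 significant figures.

Volume: 145,000 US gal × 3.785 L/gal = 548,825 L.
Chlorine deficit: 2.8 − 0.2 = 2.6 ppm = 2.6 mg/L as Cl₂.
Cl₂ equivalent needed: 2.6 mg/L × 548,825 L = 1,427,000 mg = 1427 g.
Product at 11.7% available chlorine: 1427 / 0.117 = 12,200 g.
Volume at density 1.08 g/mL: 12,200 g ÷ 1.08 g/mL = 11,290 mL.

11.3 L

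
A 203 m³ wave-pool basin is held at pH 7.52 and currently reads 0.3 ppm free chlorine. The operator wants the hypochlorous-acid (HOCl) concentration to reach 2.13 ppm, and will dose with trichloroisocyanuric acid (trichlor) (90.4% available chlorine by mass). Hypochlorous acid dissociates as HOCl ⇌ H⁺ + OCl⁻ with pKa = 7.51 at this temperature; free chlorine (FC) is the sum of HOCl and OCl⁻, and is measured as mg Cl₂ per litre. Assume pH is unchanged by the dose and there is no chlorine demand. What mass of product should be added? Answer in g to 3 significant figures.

900 g

Volume: 203 m³ = 203,000 L.
[OCl⁻]/[HOCl] = 10^(pH − pKa) = 10^(7.52 − 7.51) = 1.023; fraction as HOCl = 1/(1 + 1.023) = 0.4942.
Free chlorine required for 2.13 ppm HOCl: 2.13 / 0.4942 = 4.31 ppm.
FC to add: 4.31 − 0.3 = 4.01 mg/L as Cl₂.
Cl₂ equivalent: 4.01 mg/L × 203,000 L = 814 g.
Product at 90.4% available Cl: 814 / 0.904 = 900.4 g.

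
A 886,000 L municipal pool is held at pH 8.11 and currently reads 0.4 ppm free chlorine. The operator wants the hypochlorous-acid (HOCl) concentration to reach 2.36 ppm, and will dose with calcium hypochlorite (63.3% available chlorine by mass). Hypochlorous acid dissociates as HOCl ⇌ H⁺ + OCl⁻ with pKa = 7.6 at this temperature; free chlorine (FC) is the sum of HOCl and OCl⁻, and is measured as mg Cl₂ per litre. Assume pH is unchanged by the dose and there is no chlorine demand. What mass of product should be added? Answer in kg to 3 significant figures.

13.4 kg

[OCl⁻]/[HOCl] = 10^(pH − pKa) = 10^(8.11 − 7.6) = 3.236; fraction as HOCl = 1/(1 + 3.236) = 0.2361.
Free chlorine required for 2.36 ppm HOCl: 2.36 / 0.2361 = 9.997 ppm.
FC to add: 9.997 − 0.4 = 9.597 mg/L as Cl₂.
Cl₂ equivalent: 9.597 mg/L × 886,000 L = 8503 g.
Product at 63.3% available Cl: 8503 / 0.633 = 13,430 g.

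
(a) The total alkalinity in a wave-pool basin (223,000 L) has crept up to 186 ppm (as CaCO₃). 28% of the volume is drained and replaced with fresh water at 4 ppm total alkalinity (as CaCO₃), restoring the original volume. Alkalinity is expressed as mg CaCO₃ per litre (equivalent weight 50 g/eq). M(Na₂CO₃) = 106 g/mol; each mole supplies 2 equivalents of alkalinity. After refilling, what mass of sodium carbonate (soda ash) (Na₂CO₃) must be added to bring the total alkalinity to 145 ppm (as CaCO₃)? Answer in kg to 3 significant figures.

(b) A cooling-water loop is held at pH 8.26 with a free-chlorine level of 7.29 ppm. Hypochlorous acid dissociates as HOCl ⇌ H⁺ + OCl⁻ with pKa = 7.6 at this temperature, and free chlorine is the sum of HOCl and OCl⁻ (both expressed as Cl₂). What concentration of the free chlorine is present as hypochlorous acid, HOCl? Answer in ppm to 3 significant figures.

(a) After draining 28% and refilling: 186 × 0.72 + 4 × 0.28 = 135.04 ppm.
(a) Deficit to target: 145 − 135.04 = 9.96 mg/L.
(a) As CaCO₃: 9.96 mg/L × 223,000 L = 2221 g; ÷ 50 g/eq ÷ 2 = 22.21 mol Na₂CO₃.
(a) Mass: 22.21 × 106 = 2354 g.

(b) [OCl⁻]/[HOCl] = 10^(pH − pKa) = 10^(8.26 − 7.6) = 10^0.66 = 4.571.
(b) Fraction as HOCl = 1 / (1 + 4.571) = 0.1795.
(b) HOCl = 0.1795 × 7.29 ppm = 1.309 ppm.

(a) 2.35 kg; (b) 1.31 ppm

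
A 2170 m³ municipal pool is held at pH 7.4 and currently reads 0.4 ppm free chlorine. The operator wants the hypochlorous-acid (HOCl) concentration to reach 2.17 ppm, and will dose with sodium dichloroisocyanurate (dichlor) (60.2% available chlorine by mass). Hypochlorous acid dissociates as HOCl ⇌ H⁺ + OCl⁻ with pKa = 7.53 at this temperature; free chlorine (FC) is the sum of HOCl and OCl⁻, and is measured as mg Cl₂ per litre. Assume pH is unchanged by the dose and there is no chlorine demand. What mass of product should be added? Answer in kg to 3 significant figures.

12.2 kg

Volume: 2170 m³ = 2,170,000 L.
[OCl⁻]/[HOCl] = 10^(pH − pKa) = 10^(7.4 − 7.53) = 0.7413; fraction as HOCl = 1/(1 + 0.7413) = 0.5743.
Free chlorine required for 2.17 ppm HOCl: 2.17 / 0.5743 = 3.779 ppm.
FC to add: 3.779 − 0.4 = 3.379 mg/L as Cl₂.
Cl₂ equivalent: 3.379 mg/L × 2,170,000 L = 7332 g.
Product at 60.2% available Cl: 7332 / 0.602 = 12,180 g.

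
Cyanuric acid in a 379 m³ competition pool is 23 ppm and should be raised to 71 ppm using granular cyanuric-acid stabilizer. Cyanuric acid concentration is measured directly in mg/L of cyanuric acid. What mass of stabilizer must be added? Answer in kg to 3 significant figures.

Volume: 379 m³ = 379,000 L.
CYA to add: (71 − 23) = 48 mg/L × 379,000 L = 18,190 g cyanuric acid.

18.2 kg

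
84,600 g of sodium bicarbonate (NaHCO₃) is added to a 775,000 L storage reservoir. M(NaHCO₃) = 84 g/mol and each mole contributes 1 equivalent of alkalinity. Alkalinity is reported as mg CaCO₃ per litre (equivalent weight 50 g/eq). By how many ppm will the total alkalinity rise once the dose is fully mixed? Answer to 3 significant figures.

65.0 ppm

Moles of NaHCO₃: 84,600 g ÷ 84 g/mol = 1007 mol → 1007 eq of alkalinity.
As CaCO₃: 1007 eq × 50 g/eq = 50,360 g.
Rise: 50,360 g / 775,000 L × 1000 = 64.98 mg/L.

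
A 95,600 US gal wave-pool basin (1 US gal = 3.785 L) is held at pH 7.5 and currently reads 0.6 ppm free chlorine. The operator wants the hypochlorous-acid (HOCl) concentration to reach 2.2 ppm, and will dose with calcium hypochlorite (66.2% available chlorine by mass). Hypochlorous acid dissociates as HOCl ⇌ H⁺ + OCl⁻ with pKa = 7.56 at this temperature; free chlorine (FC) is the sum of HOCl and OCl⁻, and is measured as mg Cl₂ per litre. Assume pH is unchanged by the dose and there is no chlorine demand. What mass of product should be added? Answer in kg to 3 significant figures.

Volume: 95,600 US gal × 3.785 L/gal = 361,846 L.
[OCl⁻]/[HOCl] = 10^(pH − pKa) = 10^(7.5 − 7.56) = 0.871; fraction as HOCl = 1/(1 + 0.871) = 0.5345.
Free chlorine required for 2.2 ppm HOCl: 2.2 / 0.5345 = 4.116 ppm.
FC to add: 4.116 − 0.6 = 3.516 mg/L as Cl₂.
Cl₂ equivalent: 3.516 mg/L × 361,846 L = 1272 g.
Product at 66.2% available Cl: 1272 / 0.662 = 1922 g.

1.92 kg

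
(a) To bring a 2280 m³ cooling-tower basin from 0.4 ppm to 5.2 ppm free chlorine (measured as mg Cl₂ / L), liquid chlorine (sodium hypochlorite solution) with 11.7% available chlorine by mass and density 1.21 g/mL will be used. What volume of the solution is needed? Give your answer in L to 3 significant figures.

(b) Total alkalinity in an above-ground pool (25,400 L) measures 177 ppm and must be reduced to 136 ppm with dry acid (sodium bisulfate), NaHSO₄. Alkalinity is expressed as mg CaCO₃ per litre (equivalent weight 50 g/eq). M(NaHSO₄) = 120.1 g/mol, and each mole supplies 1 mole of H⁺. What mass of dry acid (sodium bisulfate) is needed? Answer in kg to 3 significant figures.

(a) Volume: 2280 m³ = 2,280,000 L.
(a) Chlorine deficit: 5.2 − 0.4 = 4.8 ppm = 4.8 mg/L as Cl₂.
(a) Cl₂ equivalent needed: 4.8 mg/L × 2,280,000 L = 10,940,000 mg = 10,940 g.
(a) Product at 11.7% available chlorine: 10,940 / 0.117 = 93,540 g.
(a) Volume at density 1.21 g/mL: 93,540 g ÷ 1.21 g/mL = 77,300 mL.

(b) Alkalinity to neutralize: (177 − 136) = 41 mg/L as CaCO₃ × 25,400 L = 1041 g as CaCO₃.
(b) Equivalents of H⁺ required: 1041 ÷ 50 g/eq = 20.83 eq = 20.83 mol NaHSO₄.
(b) Mass of NaHSO₄: 20.83 × 120.1 = 2501 g.

(a) 77.3 L; (b) 2.50 kg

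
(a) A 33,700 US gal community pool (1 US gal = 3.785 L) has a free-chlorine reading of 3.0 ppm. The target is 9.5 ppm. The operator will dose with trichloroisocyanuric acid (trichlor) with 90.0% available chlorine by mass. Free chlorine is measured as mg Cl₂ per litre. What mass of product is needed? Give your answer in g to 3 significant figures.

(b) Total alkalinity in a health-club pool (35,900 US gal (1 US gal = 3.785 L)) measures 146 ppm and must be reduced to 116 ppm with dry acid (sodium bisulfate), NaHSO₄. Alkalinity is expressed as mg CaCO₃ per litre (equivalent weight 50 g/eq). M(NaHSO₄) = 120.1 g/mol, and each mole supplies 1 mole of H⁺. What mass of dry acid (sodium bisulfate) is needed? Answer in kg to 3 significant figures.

(a) 921 g; (b) 9.79 kg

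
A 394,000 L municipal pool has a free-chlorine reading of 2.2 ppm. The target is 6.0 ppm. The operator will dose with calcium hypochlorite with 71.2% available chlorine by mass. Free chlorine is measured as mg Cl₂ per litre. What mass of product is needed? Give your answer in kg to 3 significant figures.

2.10 kg

Chlorine deficit: 6.0 − 2.2 = 3.8 ppm = 3.8 mg/L as Cl₂.
Cl₂ equivalent needed: 3.8 mg/L × 394,000 L = 1,497,000 mg = 1497 g.
Product at 71.2% available chlorine: 1497 / 0.712 = 2103 g.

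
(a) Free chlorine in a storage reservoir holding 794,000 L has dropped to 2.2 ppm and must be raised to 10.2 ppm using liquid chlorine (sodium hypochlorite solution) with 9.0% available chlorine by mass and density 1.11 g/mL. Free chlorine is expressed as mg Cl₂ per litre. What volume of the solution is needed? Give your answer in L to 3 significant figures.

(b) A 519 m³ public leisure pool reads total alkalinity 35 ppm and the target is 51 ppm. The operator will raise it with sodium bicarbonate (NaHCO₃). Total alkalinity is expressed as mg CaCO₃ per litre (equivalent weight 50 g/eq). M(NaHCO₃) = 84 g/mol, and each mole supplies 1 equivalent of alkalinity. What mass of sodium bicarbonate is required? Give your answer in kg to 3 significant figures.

(a) Chlorine deficit: 10.2 − 2.2 = 8 ppm = 8 mg/L as Cl₂.
(a) Cl₂ equivalent needed: 8 mg/L × 794,000 L = 6,352,000 mg = 6352 g.
(a) Product at 9.0% available chlorine: 6352 / 0.09 = 70,580 g.
(a) Volume at density 1.11 g/mL: 70,580 g ÷ 1.11 g/mL = 63,580 mL.

(b) Volume: 519 m³ = 519,000 L.
(b) Alkalinity to add: (51 − 35) = 16 mg/L as CaCO₃ × 519,000 L = 8304 g as CaCO₃.
(b) Equivalents: 8304 g ÷ 50 g/eq = 166.1 eq.
(b) NaHCO₃ supplies 1 eq per mole → 166.1 mol.
(b) Mass: 166.1 mol × 84 g/mol = 13,950 g.

(a) 63.6 L; (b) 14.0 kg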